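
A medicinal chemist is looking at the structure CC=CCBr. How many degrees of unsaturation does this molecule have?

1

Degree of unsaturation = (number of rings) + (number of π bonds).
Ring closures in the SMILES: 0.
π bonds: 1 double bond (each 1 DoU) → 1 DoU from unsaturation.
Total DoU = 0 + 1 = 1.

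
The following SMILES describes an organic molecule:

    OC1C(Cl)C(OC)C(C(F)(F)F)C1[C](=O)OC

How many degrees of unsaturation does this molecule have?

Degree of unsaturation = (number of rings) + (number of π bonds).
Ring closures in the SMILES: 1.
π bonds: 1 double bond (each 1 DoU) → 1 DoU from unsaturation.
Total DoU = 1 + 1 = 2.

2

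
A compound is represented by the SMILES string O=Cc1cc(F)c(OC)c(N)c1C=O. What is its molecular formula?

C9H8FNO3

Walk through each heavy atom and fill implicit hydrogens from standard valence (C 4, N 3, O 2, S 2, halogen 1); for lowercase aromatic atoms, an aromatic c carries 1 H when it has two neighbours and 0 H with three, and aromatic n carries 0 H:
  atom 1: O, bond orders sum to 2 (valence 2) → 0 H
  atom 2: C, bond orders sum to 3 (valence 4) → 1 H
  atom 3: aromatic c, 3 neighbours → 0 H
  atom 4: aromatic c, 2 neighbours → 1 H
  atom 5: aromatic c, 3 neighbours → 0 H
  atom 6: F (halogen, monovalent) → 0 H
  atom 7: aromatic c, 3 neighbours → 0 H
  atom 8: O, bond orders sum to 2 (valence 2) → 0 H
  atom 9: C, bond orders sum to 1 (valence 4) → 3 H
  atom 10: aromatic c, 3 neighbours → 0 H
  atom 11: N, bond orders sum to 1 (valence 3) → 2 H
  atom 12: aromatic c, 3 neighbours → 0 H
  atom 13: C, bond orders sum to 3 (valence 4) → 1 H
  atom 14: O, bond orders sum to 2 (valence 2) → 0 H
Totals → C:9, H:8, F:1, N:1, O:3.
In Hill order: C9H8FNO3.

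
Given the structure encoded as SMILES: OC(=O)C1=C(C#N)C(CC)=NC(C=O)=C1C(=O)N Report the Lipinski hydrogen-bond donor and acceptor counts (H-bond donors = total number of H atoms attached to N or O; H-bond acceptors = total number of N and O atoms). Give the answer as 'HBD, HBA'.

Donors: find every N or O and count the H atoms it carries.
  atom 1 (O): bond orders sum to 1 → 1 H
  atom 3 (O): bond orders sum to 2 → 0 H
  atom 7 (N): bond orders sum to 3 → 0 H
  atom 11 (N): bond orders sum to 3 → 0 H
  atom 14 (O): bond orders sum to 2 → 0 H
  atom 17 (O): bond orders sum to 2 → 0 H
  atom 18 (N): bond orders sum to 1 → 2 H
Lipinski HBD = 3.
Acceptors: N atoms = 3, O atoms = 4 → HBA = 7.

3, 7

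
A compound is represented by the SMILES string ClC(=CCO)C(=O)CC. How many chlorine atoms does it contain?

1

Scan the SMILES for Cl atoms (remember two-letter symbols like Cl and Br are single atoms).
Chlorine count: 1.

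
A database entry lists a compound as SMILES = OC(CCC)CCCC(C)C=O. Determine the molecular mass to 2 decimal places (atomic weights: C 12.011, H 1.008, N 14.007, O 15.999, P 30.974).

First, the molecular formula is C10H20O2 (counting implicit H from valence).
  C: 10 × 12.011 = 120.110
  H: 20 × 1.008 = 20.160
  O: 2 × 15.999 = 31.998
Sum: 10×12.011 + 20×1.008 + 2×15.999 = 172.268 → 172.27 g/mol.

172.27 g/mol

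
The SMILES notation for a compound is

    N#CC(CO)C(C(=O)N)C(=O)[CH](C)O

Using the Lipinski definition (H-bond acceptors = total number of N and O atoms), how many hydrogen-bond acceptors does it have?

N atoms: 2; O atoms: 4.
Lipinski HBA = 2 + 4 = 6.

6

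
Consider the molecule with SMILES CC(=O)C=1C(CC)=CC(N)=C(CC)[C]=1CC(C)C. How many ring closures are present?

In SMILES, each pair of matching ring-closure digits denotes one ring-closing bond; the number of such bonds equals the number of independent rings.
Ring-closure bonds here: 1.

1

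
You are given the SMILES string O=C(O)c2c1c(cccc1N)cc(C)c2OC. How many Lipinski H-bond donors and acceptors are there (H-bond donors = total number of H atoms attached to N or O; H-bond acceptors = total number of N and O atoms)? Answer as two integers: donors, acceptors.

Donors: find every N or O and count the H atoms it carries.
  atom 1 (O): bond orders sum to 2 → 0 H
  atom 3 (O): bond orders sum to 1 → 1 H
  atom 11 (N): bond orders sum to 1 → 2 H
  atom 16 (O): bond orders sum to 2 → 0 H
Lipinski HBD = 3.
Acceptors: N atoms = 1, O atoms = 3 → HBA = 4.

3, 4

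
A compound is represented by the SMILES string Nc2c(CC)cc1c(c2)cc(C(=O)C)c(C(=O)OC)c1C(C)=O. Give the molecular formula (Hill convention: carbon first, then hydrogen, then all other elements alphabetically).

Walk through each heavy atom and fill implicit hydrogens from standard valence (C 4, N 3, O 2, S 2, halogen 1); for lowercase aromatic atoms, an aromatic c carries 1 H when it has two neighbours and 0 H with three, and aromatic n carries 0 H:
  atom 1: N, bond orders sum to 1 (valence 3) → 2 H
  atom 2: aromatic c, 3 neighbours → 0 H
  atom 3: aromatic c, 3 neighbours → 0 H
  atom 4: C, bond orders sum to 2 (valence 4) → 2 H
  atom 5: C, bond orders sum to 1 (valence 4) → 3 H
  atom 6: aromatic c, 2 neighbours → 1 H
  atom 7: aromatic c, 3 neighbours → 0 H
  atom 8: aromatic c, 3 neighbours → 0 H
  atom 9: aromatic c, 2 neighbours → 1 H
  atom 10: aromatic c, 2 neighbours → 1 H
  atom 11: aromatic c, 3 neighbours → 0 H
  atom 12: C, bond orders sum to 4 (valence 4) → 0 H
  atom 13: O, bond orders sum to 2 (valence 2) → 0 H
  atom 14: C, bond orders sum to 1 (valence 4) → 3 H
  atom 15: aromatic c, 3 neighbours → 0 H
  atom 16: C, bond orders sum to 4 (valence 4) → 0 H
  atom 17: O, bond orders sum to 2 (valence 2) → 0 H
  atom 18: O, bond orders sum to 2 (valence 2) → 0 H
  atom 19: C, bond orders sum to 1 (valence 4) → 3 H
  atom 20: aromatic c, 3 neighbours → 0 H
  atom 21: C, bond orders sum to 4 (valence 4) → 0 H
  atom 22: C, bond orders sum to 1 (valence 4) → 3 H
  atom 23: O, bond orders sum to 2 (valence 2) → 0 H
Totals → C:18, H:19, N:1, O:4.

C18H19NO4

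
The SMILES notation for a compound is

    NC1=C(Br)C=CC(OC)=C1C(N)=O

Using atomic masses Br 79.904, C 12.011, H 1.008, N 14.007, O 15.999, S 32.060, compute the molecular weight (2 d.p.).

First, the molecular formula is C8H9BrN2O2 (counting implicit H from valence).
  Br: 1 × 79.904 = 79.904
  C: 8 × 12.011 = 96.088
  H: 9 × 1.008 = 9.072
  N: 2 × 14.007 = 28.014
  O: 2 × 15.999 = 31.998
Sum: 1×79.904 + 8×12.011 + 9×1.008 + 2×14.007 + 2×15.999 = 245.076 → 245.08 g/mol.

245.08 g/mol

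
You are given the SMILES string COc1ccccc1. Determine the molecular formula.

C7H8O

Walk through each heavy atom and fill implicit hydrogens from standard valence (C 4, N 3, O 2, S 2, halogen 1); for lowercase aromatic atoms, an aromatic c carries 1 H when it has two neighbours and 0 H with three, and aromatic n carries 0 H:
  atom 1: C, bond orders sum to 1 (valence 4) → 3 H
  atom 2: O, bond orders sum to 2 (valence 2) → 0 H
  atom 3: aromatic c, 3 neighbours → 0 H
  atom 4: aromatic c, 2 neighbours → 1 H
  atom 5: aromatic c, 2 neighbours → 1 H
  atom 6: aromatic c, 2 neighbours → 1 H
  atom 7: aromatic c, 2 neighbours → 1 H
  atom 8: aromatic c, 2 neighbours → 1 H
Totals → C:7, H:8, O:1.
In Hill order: C7H8O.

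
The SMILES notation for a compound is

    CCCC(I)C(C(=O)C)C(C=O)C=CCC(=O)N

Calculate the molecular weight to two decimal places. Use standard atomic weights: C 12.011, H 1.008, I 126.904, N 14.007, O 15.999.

First, the molecular formula is C13H20INO3 (counting implicit H from valence).
  C: 13 × 12.011 = 156.143
  H: 20 × 1.008 = 20.160
  I: 1 × 126.904 = 126.904
  N: 1 × 14.007 = 14.007
  O: 3 × 15.999 = 47.997
Sum: 13×12.011 + 20×1.008 + 1×126.904 + 1×14.007 + 3×15.999 = 365.211 → 365.21 g/mol.

365.21 g/mol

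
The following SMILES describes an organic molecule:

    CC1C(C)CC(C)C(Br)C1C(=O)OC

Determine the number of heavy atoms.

14

Every atom symbol written in the SMILES (organic subset) is one heavy atom; implicit H are not written.
Heavy atoms by element → Br:1, C:11, O:2.
Total: 14.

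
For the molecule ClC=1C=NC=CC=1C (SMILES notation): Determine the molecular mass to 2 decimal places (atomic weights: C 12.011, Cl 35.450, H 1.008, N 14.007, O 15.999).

First, the molecular formula is C6H6ClN (counting implicit H from valence).
  C: 6 × 12.011 = 72.066
  Cl: 1 × 35.450 = 35.450
  H: 6 × 1.008 = 6.048
  N: 1 × 14.007 = 14.007
Sum: 6×12.011 + 1×35.450 + 6×1.008 + 1×14.007 = 127.571 → 127.57 g/mol.

127.57 g/mol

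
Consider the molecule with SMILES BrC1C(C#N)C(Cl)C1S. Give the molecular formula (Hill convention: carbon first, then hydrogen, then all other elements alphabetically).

C5H5BrClNS

Walk through each heavy atom and fill implicit hydrogens from standard valence (C 4, N 3, O 2, S 2, halogen 1):
  atom 1: Br (halogen, monovalent) → 0 H
  atom 2: C, bond orders sum to 3 (valence 4) → 1 H
  atom 3: C, bond orders sum to 3 (valence 4) → 1 H
  atom 4: C, bond orders sum to 4 (valence 4) → 0 H
  atom 5: N, bond orders sum to 3 (valence 3) → 0 H
  atom 6: C, bond orders sum to 3 (valence 4) → 1 H
  atom 7: Cl (halogen, monovalent) → 0 H
  atom 8: C, bond orders sum to 3 (valence 4) → 1 H
  atom 9: S, bond orders sum to 1 (valence 2) → 1 H
Totals → C:5, H:5, Br:1, Cl:1, N:1, S:1.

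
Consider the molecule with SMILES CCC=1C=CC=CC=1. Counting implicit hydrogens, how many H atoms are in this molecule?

Walk through each heavy atom and fill implicit hydrogens from standard valence (C 4, N 3, O 2, S 2, halogen 1):
  atom 1: C, bond orders sum to 1 (valence 4) → 3 H
  atom 2: C, bond orders sum to 2 (valence 4) → 2 H
  atom 3: C, bond orders sum to 4 (valence 4) → 0 H
  atom 4: C, bond orders sum to 3 (valence 4) → 1 H
  atom 5: C, bond orders sum to 3 (valence 4) → 1 H
  atom 6: C, bond orders sum to 3 (valence 4) → 1 H
  atom 7: C, bond orders sum to 3 (valence 4) → 1 H
  atom 8: C, bond orders sum to 3 (valence 4) → 1 H
Total hydrogens: 10.

10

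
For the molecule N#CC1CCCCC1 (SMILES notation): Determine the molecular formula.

Walk through each heavy atom and fill implicit hydrogens from standard valence (C 4, N 3, O 2, S 2, halogen 1):
  atom 1: N, bond orders sum to 3 (valence 3) → 0 H
  atom 2: C, bond orders sum to 4 (valence 4) → 0 H
  atom 3: C, bond orders sum to 3 (valence 4) → 1 H
  atom 4: C, bond orders sum to 2 (valence 4) → 2 H
  atom 5: C, bond orders sum to 2 (valence 4) → 2 H
  atom 6: C, bond orders sum to 2 (valence 4) → 2 H
  atom 7: C, bond orders sum to 2 (valence 4) → 2 H
  atom 8: C, bond orders sum to 2 (valence 4) → 2 H
Totals → C:7, H:11, N:1.
In Hill order: C7H11N.

C7H11N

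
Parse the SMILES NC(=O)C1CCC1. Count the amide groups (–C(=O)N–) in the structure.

The amide motif appears at heavy-atom position 2 in the SMILES.
Amide count: 1.

1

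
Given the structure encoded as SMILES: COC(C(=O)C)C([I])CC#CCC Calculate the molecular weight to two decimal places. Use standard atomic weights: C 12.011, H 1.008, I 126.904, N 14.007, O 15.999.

294.13 g/mol

First, the molecular formula is C10H15IO2 (counting implicit H from valence).
  C: 10 × 12.011 = 120.110
  H: 15 × 1.008 = 15.120
  I: 1 × 126.904 = 126.904
  O: 2 × 15.999 = 31.998
Sum: 10×12.011 + 15×1.008 + 1×126.904 + 2×15.999 = 294.132 → 294.13 g/mol.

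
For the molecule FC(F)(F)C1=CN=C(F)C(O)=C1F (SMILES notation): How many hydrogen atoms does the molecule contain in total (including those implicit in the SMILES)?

Walk through each heavy atom and fill implicit hydrogens from standard valence (C 4, N 3, O 2, S 2, halogen 1):
  atom 1: F (halogen, monovalent) → 0 H
  atom 2: C, bond orders sum to 4 (valence 4) → 0 H
  atom 3: F (halogen, monovalent) → 0 H
  atom 4: F (halogen, monovalent) → 0 H
  atom 5: C, bond orders sum to 4 (valence 4) → 0 H
  atom 6: C, bond orders sum to 3 (valence 4) → 1 H
  atom 7: N, bond orders sum to 3 (valence 3) → 0 H
  atom 8: C, bond orders sum to 4 (valence 4) → 0 H
  atom 9: F (halogen, monovalent) → 0 H
  atom 10: C, bond orders sum to 4 (valence 4) → 0 H
  atom 11: O, bond orders sum to 1 (valence 2) → 1 H
  atom 12: C, bond orders sum to 4 (valence 4) → 0 H
  atom 13: F (halogen, monovalent) → 0 H
Total hydrogens: 2.

2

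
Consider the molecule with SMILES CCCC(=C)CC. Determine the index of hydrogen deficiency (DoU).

Degree of unsaturation = (number of rings) + (number of π bonds).
Ring closures in the SMILES: 0.
π bonds: 1 double bond (each 1 DoU) → 1 DoU from unsaturation.
Total DoU = 0 + 1 = 1.

1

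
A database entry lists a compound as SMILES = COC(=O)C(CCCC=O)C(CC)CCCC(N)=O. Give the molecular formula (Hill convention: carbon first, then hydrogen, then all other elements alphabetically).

Walk through each heavy atom and fill implicit hydrogens from standard valence (C 4, N 3, O 2, S 2, halogen 1):
  atom 1: C, bond orders sum to 1 (valence 4) → 3 H
  atom 2: O, bond orders sum to 2 (valence 2) → 0 H
  atom 3: C, bond orders sum to 4 (valence 4) → 0 H
  atom 4: O, bond orders sum to 2 (valence 2) → 0 H
  atom 5: C, bond orders sum to 3 (valence 4) → 1 H
  atom 6: C, bond orders sum to 2 (valence 4) → 2 H
  atom 7: C, bond orders sum to 2 (valence 4) → 2 H
  atom 8: C, bond orders sum to 2 (valence 4) → 2 H
  atom 9: C, bond orders sum to 3 (valence 4) → 1 H
  atom 10: O, bond orders sum to 2 (valence 2) → 0 H
  atom 11: C, bond orders sum to 3 (valence 4) → 1 H
  atom 12: C, bond orders sum to 2 (valence 4) → 2 H
  atom 13: C, bond orders sum to 1 (valence 4) → 3 H
  atom 14: C, bond orders sum to 2 (valence 4) → 2 H
  atom 15: C, bond orders sum to 2 (valence 4) → 2 H
  atom 16: C, bond orders sum to 2 (valence 4) → 2 H
  atom 17: C, bond orders sum to 4 (valence 4) → 0 H
  atom 18: N, bond orders sum to 1 (valence 3) → 2 H
  atom 19: O, bond orders sum to 2 (valence 2) → 0 H
Totals → C:14, H:25, N:1, O:4.

C14H25NO4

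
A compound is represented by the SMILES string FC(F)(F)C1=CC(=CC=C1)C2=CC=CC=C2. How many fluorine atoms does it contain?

3

Scan the SMILES for F atoms (remember two-letter symbols like Cl and Br are single atoms).
Fluorine count: 3.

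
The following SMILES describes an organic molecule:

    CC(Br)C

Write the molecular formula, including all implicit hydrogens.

Walk through each heavy atom and fill implicit hydrogens from standard valence (C 4, N 3, O 2, S 2, halogen 1):
  atom 1: C, bond orders sum to 1 (valence 4) → 3 H
  atom 2: C, bond orders sum to 3 (valence 4) → 1 H
  atom 3: Br (halogen, monovalent) → 0 H
  atom 4: C, bond orders sum to 1 (valence 4) → 3 H
Totals → C:3, H:7, Br:1.

C3H7Br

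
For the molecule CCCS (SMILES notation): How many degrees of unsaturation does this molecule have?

0

Degree of unsaturation = (number of rings) + (number of π bonds).
Ring closures in the SMILES: 0.
π bonds: none → 0 DoU from unsaturation.
Total DoU = 0 + 0 = 0.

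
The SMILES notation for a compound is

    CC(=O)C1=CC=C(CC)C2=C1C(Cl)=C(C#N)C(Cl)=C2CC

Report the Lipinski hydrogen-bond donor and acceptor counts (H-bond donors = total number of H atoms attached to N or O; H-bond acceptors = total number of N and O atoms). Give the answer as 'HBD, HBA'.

0, 2

Donors: find every N or O and count the H atoms it carries.
  atom 3 (O): bond orders sum to 2 → 0 H
  atom 16 (N): bond orders sum to 3 → 0 H
Lipinski HBD = 0.
Acceptors: N atoms = 1, O atoms = 1 → HBA = 2.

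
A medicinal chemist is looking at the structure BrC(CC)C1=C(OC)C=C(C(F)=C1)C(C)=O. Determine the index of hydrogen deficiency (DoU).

Molecular formula: C12H14BrFO2.
DoU = (2C + 2 + N − H − X) / 2, where X is the halogen count and O/S are ignored.
    = (2·12 + 2 + 0 − 14 − 2) / 2 = 10 / 2 = 5.

5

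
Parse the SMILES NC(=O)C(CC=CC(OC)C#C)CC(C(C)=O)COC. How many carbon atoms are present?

Count every carbon token in the SMILES (each C, including those in ring-closure positions and inside branches).
Carbon count: 15.

15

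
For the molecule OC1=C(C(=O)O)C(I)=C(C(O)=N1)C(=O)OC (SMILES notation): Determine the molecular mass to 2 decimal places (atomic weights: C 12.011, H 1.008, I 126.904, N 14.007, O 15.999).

First, the molecular formula is C8H6INO6 (counting implicit H from valence).
  C: 8 × 12.011 = 96.088
  H: 6 × 1.008 = 6.048
  I: 1 × 126.904 = 126.904
  N: 1 × 14.007 = 14.007
  O: 6 × 15.999 = 95.994
Sum: 8×12.011 + 6×1.008 + 1×126.904 + 1×14.007 + 6×15.999 = 339.041 → 339.04 g/mol.

339.04 g/mol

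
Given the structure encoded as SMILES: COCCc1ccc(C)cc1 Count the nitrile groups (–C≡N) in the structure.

Scan the SMILES for the nitrile motif — none present.
Groups that are present: 1 ether.

0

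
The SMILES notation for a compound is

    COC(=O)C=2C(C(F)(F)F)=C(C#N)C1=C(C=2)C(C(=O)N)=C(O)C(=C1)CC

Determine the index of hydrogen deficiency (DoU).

Molecular formula: C17H13F3N2O4.
DoU = (2C + 2 + N − H − X) / 2, where X is the halogen count and O/S are ignored.
    = (2·17 + 2 + 2 − 13 − 3) / 2 = 22 / 2 = 11.

11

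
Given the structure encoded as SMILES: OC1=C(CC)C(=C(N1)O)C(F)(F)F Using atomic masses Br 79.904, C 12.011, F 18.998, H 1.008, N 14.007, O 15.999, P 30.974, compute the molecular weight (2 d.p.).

First, the molecular formula is C7H8F3NO2 (counting implicit H from valence).
  C: 7 × 12.011 = 84.077
  F: 3 × 18.998 = 56.994
  H: 8 × 1.008 = 8.064
  N: 1 × 14.007 = 14.007
  O: 2 × 15.999 = 31.998
Sum: 7×12.011 + 3×18.998 + 8×1.008 + 1×14.007 + 2×15.999 = 195.140 → 195.14 g/mol.

195.14 g/mol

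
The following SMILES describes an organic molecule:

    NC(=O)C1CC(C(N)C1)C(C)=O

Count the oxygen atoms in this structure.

2

Scan the SMILES for O atoms (remember two-letter symbols like Cl and Br are single atoms).
Oxygen count: 2.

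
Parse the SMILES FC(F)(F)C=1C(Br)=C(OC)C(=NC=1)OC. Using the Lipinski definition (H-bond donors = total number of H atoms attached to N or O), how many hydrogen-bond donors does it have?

Donors: find every N or O and count the H atoms it carries.
  atom 9 (O): bond orders sum to 2 → 0 H
  atom 12 (N): bond orders sum to 3 → 0 H
  atom 14 (O): bond orders sum to 2 → 0 H
Lipinski HBD = 0.

0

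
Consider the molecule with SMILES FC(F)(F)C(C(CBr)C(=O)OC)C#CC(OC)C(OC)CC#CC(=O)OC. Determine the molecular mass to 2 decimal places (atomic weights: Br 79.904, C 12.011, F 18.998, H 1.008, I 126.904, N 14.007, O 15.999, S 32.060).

First, the molecular formula is C17H20BrF3O6 (counting implicit H from valence).
  Br: 1 × 79.904 = 79.904
  C: 17 × 12.011 = 204.187
  F: 3 × 18.998 = 56.994
  H: 20 × 1.008 = 20.160
  O: 6 × 15.999 = 95.994
Sum: 1×79.904 + 17×12.011 + 3×18.998 + 20×1.008 + 6×15.999 = 457.239 → 457.24 g/mol.

457.24 g/mol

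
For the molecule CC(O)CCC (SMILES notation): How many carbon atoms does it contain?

Count every carbon token in the SMILES (each C, including those in ring-closure positions and inside branches).
Carbon count: 5.

5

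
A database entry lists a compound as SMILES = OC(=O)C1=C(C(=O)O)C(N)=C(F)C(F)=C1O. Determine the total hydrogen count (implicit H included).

Walk through each heavy atom and fill implicit hydrogens from standard valence (C 4, N 3, O 2, S 2, halogen 1):
  atom 1: O, bond orders sum to 1 (valence 2) → 1 H
  atom 2: C, bond orders sum to 4 (valence 4) → 0 H
  atom 3: O, bond orders sum to 2 (valence 2) → 0 H
  atom 4: C, bond orders sum to 4 (valence 4) → 0 H
  atom 5: C, bond orders sum to 4 (valence 4) → 0 H
  atom 6: C, bond orders sum to 4 (valence 4) → 0 H
  atom 7: O, bond orders sum to 2 (valence 2) → 0 H
  atom 8: O, bond orders sum to 1 (valence 2) → 1 H
  atom 9: C, bond orders sum to 4 (valence 4) → 0 H
  atom 10: N, bond orders sum to 1 (valence 3) → 2 H
  atom 11: C, bond orders sum to 4 (valence 4) → 0 H
  atom 12: F (halogen, monovalent) → 0 H
  atom 13: C, bond orders sum to 4 (valence 4) → 0 H
  atom 14: F (halogen, monovalent) → 0 H
  atom 15: C, bond orders sum to 4 (valence 4) → 0 H
  atom 16: O, bond orders sum to 1 (valence 2) → 1 H
Total hydrogens: 5.

5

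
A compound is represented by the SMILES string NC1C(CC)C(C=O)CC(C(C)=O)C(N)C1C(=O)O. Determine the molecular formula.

C13H22N2O4

Walk through each heavy atom and fill implicit hydrogens from standard valence (C 4, N 3, O 2, S 2, halogen 1):
  atom 1: N, bond orders sum to 1 (valence 3) → 2 H
  atom 2: C, bond orders sum to 3 (valence 4) → 1 H
  atom 3: C, bond orders sum to 3 (valence 4) → 1 H
  atom 4: C, bond orders sum to 2 (valence 4) → 2 H
  atom 5: C, bond orders sum to 1 (valence 4) → 3 H
  atom 6: C, bond orders sum to 3 (valence 4) → 1 H
  atom 7: C, bond orders sum to 3 (valence 4) → 1 H
  atom 8: O, bond orders sum to 2 (valence 2) → 0 H
  atom 9: C, bond orders sum to 2 (valence 4) → 2 H
  atom 10: C, bond orders sum to 3 (valence 4) → 1 H
  atom 11: C, bond orders sum to 4 (valence 4) → 0 H
  atom 12: C, bond orders sum to 1 (valence 4) → 3 H
  atom 13: O, bond orders sum to 2 (valence 2) → 0 H
  atom 14: C, bond orders sum to 3 (valence 4) → 1 H
  atom 15: N, bond orders sum to 1 (valence 3) → 2 H
  atom 16: C, bond orders sum to 3 (valence 4) → 1 H
  atom 17: C, bond orders sum to 4 (valence 4) → 0 H
  atom 18: O, bond orders sum to 2 (valence 2) → 0 H
  atom 19: O, bond orders sum to 1 (valence 2) → 1 H
Totals → C:13, H:22, N:2, O:4.
In Hill order: C13H22N2O4.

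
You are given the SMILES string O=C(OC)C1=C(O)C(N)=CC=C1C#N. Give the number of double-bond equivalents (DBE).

7

Degree of unsaturation = (number of rings) + (number of π bonds).
Ring closures in the SMILES: 1.
π bonds: 4 double bonds (each 1 DoU), 1 triple bond (each 2 DoU) → 6 DoU from unsaturation.
Total DoU = 1 + 6 = 7.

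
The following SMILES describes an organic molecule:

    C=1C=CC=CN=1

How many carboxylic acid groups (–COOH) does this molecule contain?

0

Scan the SMILES for the carboxylic acid motif — none present.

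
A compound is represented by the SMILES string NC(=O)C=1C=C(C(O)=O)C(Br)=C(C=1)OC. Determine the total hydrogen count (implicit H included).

Walk through each heavy atom and fill implicit hydrogens from standard valence (C 4, N 3, O 2, S 2, halogen 1):
  atom 1: N, bond orders sum to 1 (valence 3) → 2 H
  atom 2: C, bond orders sum to 4 (valence 4) → 0 H
  atom 3: O, bond orders sum to 2 (valence 2) → 0 H
  atom 4: C, bond orders sum to 4 (valence 4) → 0 H
  atom 5: C, bond orders sum to 3 (valence 4) → 1 H
  atom 6: C, bond orders sum to 4 (valence 4) → 0 H
  atom 7: C, bond orders sum to 4 (valence 4) → 0 H
  atom 8: O, bond orders sum to 1 (valence 2) → 1 H
  atom 9: O, bond orders sum to 2 (valence 2) → 0 H
  atom 10: C, bond orders sum to 4 (valence 4) → 0 H
  atom 11: Br (halogen, monovalent) → 0 H
  atom 12: C, bond orders sum to 4 (valence 4) → 0 H
  atom 13: C, bond orders sum to 3 (valence 4) → 1 H
  atom 14: O, bond orders sum to 2 (valence 2) → 0 H
  atom 15: C, bond orders sum to 1 (valence 4) → 3 H
Total hydrogens: 8.

8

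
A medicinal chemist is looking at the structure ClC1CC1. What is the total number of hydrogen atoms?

Walk through each heavy atom and fill implicit hydrogens from standard valence (C 4, N 3, O 2, S 2, halogen 1):
  atom 1: Cl (halogen, monovalent) → 0 H
  atom 2: C, bond orders sum to 3 (valence 4) → 1 H
  atom 3: C, bond orders sum to 2 (valence 4) → 2 H
  atom 4: C, bond orders sum to 2 (valence 4) → 2 H
Total hydrogens: 5.

5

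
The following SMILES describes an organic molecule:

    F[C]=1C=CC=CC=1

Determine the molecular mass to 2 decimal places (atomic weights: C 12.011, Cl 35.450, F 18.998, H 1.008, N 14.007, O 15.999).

First, the molecular formula is C6H5F (counting implicit H from valence).
  C: 6 × 12.011 = 72.066
  F: 1 × 18.998 = 18.998
  H: 5 × 1.008 = 5.040
Sum: 6×12.011 + 1×18.998 + 5×1.008 = 96.104 → 96.10 g/mol.

96.10 g/mol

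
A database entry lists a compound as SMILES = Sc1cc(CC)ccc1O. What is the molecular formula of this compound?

C8H10OS

Walk through each heavy atom and fill implicit hydrogens from standard valence (C 4, N 3, O 2, S 2, halogen 1); for lowercase aromatic atoms, an aromatic c carries 1 H when it has two neighbours and 0 H with three, and aromatic n carries 0 H:
  atom 1: S, bond orders sum to 1 (valence 2) → 1 H
  atom 2: aromatic c, 3 neighbours → 0 H
  atom 3: aromatic c, 2 neighbours → 1 H
  atom 4: aromatic c, 3 neighbours → 0 H
  atom 5: C, bond orders sum to 2 (valence 4) → 2 H
  atom 6: C, bond orders sum to 1 (valence 4) → 3 H
  atom 7: aromatic c, 2 neighbours → 1 H
  atom 8: aromatic c, 2 neighbours → 1 H
  atom 9: aromatic c, 3 neighbours → 0 H
  atom 10: O, bond orders sum to 1 (valence 2) → 1 H
Totals → C:8, H:10, O:1, S:1.
In Hill order: C8H10OS.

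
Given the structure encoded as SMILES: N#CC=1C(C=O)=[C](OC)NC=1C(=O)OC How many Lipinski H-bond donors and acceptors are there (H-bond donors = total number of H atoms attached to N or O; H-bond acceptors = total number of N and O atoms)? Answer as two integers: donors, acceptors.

1, 6

Donors: find every N or O and count the H atoms it carries.
  atom 1 (N): bond orders sum to 3 → 0 H
  atom 6 (O): bond orders sum to 2 → 0 H
  atom 8 (O): bond orders sum to 2 → 0 H
  atom 10 (N): bond orders sum to 2 → 1 H
  atom 13 (O): bond orders sum to 2 → 0 H
  atom 14 (O): bond orders sum to 2 → 0 H
Lipinski HBD = 1.
Acceptors: N atoms = 2, O atoms = 4 → HBA = 6.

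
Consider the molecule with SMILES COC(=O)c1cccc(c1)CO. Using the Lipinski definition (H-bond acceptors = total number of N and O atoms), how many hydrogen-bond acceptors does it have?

3

N atoms: 0; O atoms: 3.
Lipinski HBA = 0 + 3 = 3.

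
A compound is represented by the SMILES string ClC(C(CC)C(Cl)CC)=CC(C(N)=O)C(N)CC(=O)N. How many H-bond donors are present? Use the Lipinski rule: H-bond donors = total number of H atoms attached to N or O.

6

Donors: find every N or O and count the H atoms it carries.
  atom 13 (N): bond orders sum to 1 → 2 H
  atom 14 (O): bond orders sum to 2 → 0 H
  atom 16 (N): bond orders sum to 1 → 2 H
  atom 19 (O): bond orders sum to 2 → 0 H
  atom 20 (N): bond orders sum to 1 → 2 H
Lipinski HBD = 6.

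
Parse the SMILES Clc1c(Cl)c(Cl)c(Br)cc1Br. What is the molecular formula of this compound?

Walk through each heavy atom and fill implicit hydrogens from standard valence (C 4, N 3, O 2, S 2, halogen 1); for lowercase aromatic atoms, an aromatic c carries 1 H when it has two neighbours and 0 H with three, and aromatic n carries 0 H:
  atom 1: Cl (halogen, monovalent) → 0 H
  atom 2: aromatic c, 3 neighbours → 0 H
  atom 3: aromatic c, 3 neighbours → 0 H
  atom 4: Cl (halogen, monovalent) → 0 H
  atom 5: aromatic c, 3 neighbours → 0 H
  atom 6: Cl (halogen, monovalent) → 0 H
  atom 7: aromatic c, 3 neighbours → 0 H
  atom 8: Br (halogen, monovalent) → 0 H
  atom 9: aromatic c, 2 neighbours → 1 H
  atom 10: aromatic c, 3 neighbours → 0 H
  atom 11: Br (halogen, monovalent) → 0 H
Totals → C:6, H:1, Br:2, Cl:3.
In Hill order: C6HBr2Cl3.

C6HBr2Cl3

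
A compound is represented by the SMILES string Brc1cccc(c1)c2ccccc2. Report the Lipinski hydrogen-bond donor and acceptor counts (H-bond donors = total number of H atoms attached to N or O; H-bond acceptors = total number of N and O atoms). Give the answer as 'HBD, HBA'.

0, 0

Donors: find every N or O and count the H atoms it carries.
  (no N or O atoms present)
Lipinski HBD = 0.
Acceptors: N atoms = 0, O atoms = 0 → HBA = 0.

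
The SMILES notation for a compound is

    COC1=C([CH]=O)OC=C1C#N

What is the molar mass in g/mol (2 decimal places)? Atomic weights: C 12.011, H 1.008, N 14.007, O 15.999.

First, the molecular formula is C7H5NO3 (counting implicit H from valence).
  C: 7 × 12.011 = 84.077
  H: 5 × 1.008 = 5.040
  N: 1 × 14.007 = 14.007
  O: 3 × 15.999 = 47.997
Sum: 7×12.011 + 5×1.008 + 1×14.007 + 3×15.999 = 151.121 → 151.12 g/mol.

151.12 g/mol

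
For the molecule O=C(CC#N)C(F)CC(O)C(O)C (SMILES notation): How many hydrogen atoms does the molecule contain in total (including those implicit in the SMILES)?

Walk through each heavy atom and fill implicit hydrogens from standard valence (C 4, N 3, O 2, S 2, halogen 1):
  atom 1: O, bond orders sum to 2 (valence 2) → 0 H
  atom 2: C, bond orders sum to 4 (valence 4) → 0 H
  atom 3: C, bond orders sum to 2 (valence 4) → 2 H
  atom 4: C, bond orders sum to 4 (valence 4) → 0 H
  atom 5: N, bond orders sum to 3 (valence 3) → 0 H
  atom 6: C, bond orders sum to 3 (valence 4) → 1 H
  atom 7: F (halogen, monovalent) → 0 H
  atom 8: C, bond orders sum to 2 (valence 4) → 2 H
  atom 9: C, bond orders sum to 3 (valence 4) → 1 H
  atom 10: O, bond orders sum to 1 (valence 2) → 1 H
  atom 11: C, bond orders sum to 3 (valence 4) → 1 H
  atom 12: O, bond orders sum to 1 (valence 2) → 1 H
  atom 13: C, bond orders sum to 1 (valence 4) → 3 H
Total hydrogens: 12.

12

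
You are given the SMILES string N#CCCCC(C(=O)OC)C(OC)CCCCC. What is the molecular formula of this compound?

Walk through each heavy atom and fill implicit hydrogens from standard valence (C 4, N 3, O 2, S 2, halogen 1):
  atom 1: N, bond orders sum to 3 (valence 3) → 0 H
  atom 2: C, bond orders sum to 4 (valence 4) → 0 H
  atom 3: C, bond orders sum to 2 (valence 4) → 2 H
  atom 4: C, bond orders sum to 2 (valence 4) → 2 H
  atom 5: C, bond orders sum to 2 (valence 4) → 2 H
  atom 6: C, bond orders sum to 3 (valence 4) → 1 H
  atom 7: C, bond orders sum to 4 (valence 4) → 0 H
  atom 8: O, bond orders sum to 2 (valence 2) → 0 H
  atom 9: O, bond orders sum to 2 (valence 2) → 0 H
  atom 10: C, bond orders sum to 1 (valence 4) → 3 H
  atom 11: C, bond orders sum to 3 (valence 4) → 1 H
  atom 12: O, bond orders sum to 2 (valence 2) → 0 H
  atom 13: C, bond orders sum to 1 (valence 4) → 3 H
  atom 14: C, bond orders sum to 2 (valence 4) → 2 H
  atom 15: C, bond orders sum to 2 (valence 4) → 2 H
  atom 16: C, bond orders sum to 2 (valence 4) → 2 H
  atom 17: C, bond orders sum to 2 (valence 4) → 2 H
  atom 18: C, bond orders sum to 1 (valence 4) → 3 H
Totals → C:14, H:25, N:1, O:3.
In Hill order: C14H25NO3.

C14H25NO3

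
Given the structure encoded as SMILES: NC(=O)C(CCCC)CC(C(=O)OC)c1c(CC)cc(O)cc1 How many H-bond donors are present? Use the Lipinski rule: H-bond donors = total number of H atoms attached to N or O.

3

Donors: find every N or O and count the H atoms it carries.
  atom 1 (N): bond orders sum to 1 → 2 H
  atom 3 (O): bond orders sum to 2 → 0 H
  atom 12 (O): bond orders sum to 2 → 0 H
  atom 13 (O): bond orders sum to 2 → 0 H
  atom 21 (O): bond orders sum to 1 → 1 H
Lipinski HBD = 3.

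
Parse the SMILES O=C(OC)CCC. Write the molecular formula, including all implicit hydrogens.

C5H10O2

Walk through each heavy atom and fill implicit hydrogens from standard valence (C 4, N 3, O 2, S 2, halogen 1):
  atom 1: O, bond orders sum to 2 (valence 2) → 0 H
  atom 2: C, bond orders sum to 4 (valence 4) → 0 H
  atom 3: O, bond orders sum to 2 (valence 2) → 0 H
  atom 4: C, bond orders sum to 1 (valence 4) → 3 H
  atom 5: C, bond orders sum to 2 (valence 4) → 2 H
  atom 6: C, bond orders sum to 2 (valence 4) → 2 H
  atom 7: C, bond orders sum to 1 (valence 4) → 3 H
Totals → C:5, H:10, O:2.
In Hill order: C5H10O2.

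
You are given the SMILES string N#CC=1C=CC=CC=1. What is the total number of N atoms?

1

Scan the SMILES for N atoms (remember two-letter symbols like Cl and Br are single atoms).
Nitrogen count: 1.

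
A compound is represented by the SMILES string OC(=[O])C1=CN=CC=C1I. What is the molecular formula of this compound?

C6H4INO2

Walk through each heavy atom and fill implicit hydrogens from standard valence (C 4, N 3, O 2, S 2, halogen 1):
  atom 1: O, bond orders sum to 1 (valence 2) → 1 H
  atom 2: C, bond orders sum to 4 (valence 4) → 0 H
  atom 3: O with explicit H count 0
  atom 4: C, bond orders sum to 4 (valence 4) → 0 H
  atom 5: C, bond orders sum to 3 (valence 4) → 1 H
  atom 6: N, bond orders sum to 3 (valence 3) → 0 H
  atom 7: C, bond orders sum to 3 (valence 4) → 1 H
  atom 8: C, bond orders sum to 3 (valence 4) → 1 H
  atom 9: C, bond orders sum to 4 (valence 4) → 0 H
  atom 10: I (halogen, monovalent) → 0 H
Totals → C:6, H:4, I:1, N:1, O:2.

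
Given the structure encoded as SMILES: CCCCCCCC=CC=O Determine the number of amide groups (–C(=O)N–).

Scan the SMILES for the amide motif — none present.
Groups that are present: 1 aldehyde, 1 alkene.

0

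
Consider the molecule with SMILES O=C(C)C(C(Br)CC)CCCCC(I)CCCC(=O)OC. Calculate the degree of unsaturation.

Degree of unsaturation = (number of rings) + (number of π bonds).
Ring closures in the SMILES: 0.
π bonds: 2 double bonds (each 1 DoU) → 2 DoU from unsaturation.
Total DoU = 0 + 2 = 2.

2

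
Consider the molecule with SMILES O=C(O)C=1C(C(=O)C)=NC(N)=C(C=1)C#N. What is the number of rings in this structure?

In SMILES, each pair of matching ring-closure digits denotes one ring-closing bond; the number of such bonds equals the number of independent rings.
Ring-closure bonds here: 1.

1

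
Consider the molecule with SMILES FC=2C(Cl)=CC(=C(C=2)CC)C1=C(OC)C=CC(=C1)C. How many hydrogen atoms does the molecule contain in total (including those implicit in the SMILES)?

16

Walk through each heavy atom and fill implicit hydrogens from standard valence (C 4, N 3, O 2, S 2, halogen 1):
  atom 1: F (halogen, monovalent) → 0 H
  atom 2: C, bond orders sum to 4 (valence 4) → 0 H
  atom 3: C, bond orders sum to 4 (valence 4) → 0 H
  atom 4: Cl (halogen, monovalent) → 0 H
  atom 5: C, bond orders sum to 3 (valence 4) → 1 H
  atom 6: C, bond orders sum to 4 (valence 4) → 0 H
  atom 7: C, bond orders sum to 4 (valence 4) → 0 H
  atom 8: C, bond orders sum to 3 (valence 4) → 1 H
  atom 9: C, bond orders sum to 2 (valence 4) → 2 H
  atom 10: C, bond orders sum to 1 (valence 4) → 3 H
  atom 11: C, bond orders sum to 4 (valence 4) → 0 H
  atom 12: C, bond orders sum to 4 (valence 4) → 0 H
  atom 13: O, bond orders sum to 2 (valence 2) → 0 H
  atom 14: C, bond orders sum to 1 (valence 4) → 3 H
  atom 15: C, bond orders sum to 3 (valence 4) → 1 H
  atom 16: C, bond orders sum to 3 (valence 4) → 1 H
  atom 17: C, bond orders sum to 4 (valence 4) → 0 H
  atom 18: C, bond orders sum to 3 (valence 4) → 1 H
  atom 19: C, bond orders sum to 1 (valence 4) → 3 H
Total hydrogens: 16.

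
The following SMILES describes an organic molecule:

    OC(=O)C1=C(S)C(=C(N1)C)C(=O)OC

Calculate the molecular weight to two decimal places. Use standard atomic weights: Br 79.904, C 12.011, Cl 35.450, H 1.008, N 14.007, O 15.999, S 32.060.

215.22 g/mol

First, the molecular formula is C8H9NO4S (counting implicit H from valence).
  C: 8 × 12.011 = 96.088
  H: 9 × 1.008 = 9.072
  N: 1 × 14.007 = 14.007
  O: 4 × 15.999 = 63.996
  S: 1 × 32.060 = 32.060
Sum: 8×12.011 + 9×1.008 + 1×14.007 + 4×15.999 + 1×32.060 = 215.223 → 215.22 g/mol.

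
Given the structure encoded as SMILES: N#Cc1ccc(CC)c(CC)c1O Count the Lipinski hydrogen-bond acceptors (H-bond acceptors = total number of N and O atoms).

N atoms: 1; O atoms: 1.
Lipinski HBA = 1 + 1 = 2.

2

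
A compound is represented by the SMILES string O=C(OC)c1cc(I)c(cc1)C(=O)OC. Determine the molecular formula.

Walk through each heavy atom and fill implicit hydrogens from standard valence (C 4, N 3, O 2, S 2, halogen 1); for lowercase aromatic atoms, an aromatic c carries 1 H when it has two neighbours and 0 H with three, and aromatic n carries 0 H:
  atom 1: O, bond orders sum to 2 (valence 2) → 0 H
  atom 2: C, bond orders sum to 4 (valence 4) → 0 H
  atom 3: O, bond orders sum to 2 (valence 2) → 0 H
  atom 4: C, bond orders sum to 1 (valence 4) → 3 H
  atom 5: aromatic c, 3 neighbours → 0 H
  atom 6: aromatic c, 2 neighbours → 1 H
  atom 7: aromatic c, 3 neighbours → 0 H
  atom 8: I (halogen, monovalent) → 0 H
  atom 9: aromatic c, 3 neighbours → 0 H
  atom 10: aromatic c, 2 neighbours → 1 H
  atom 11: aromatic c, 2 neighbours → 1 H
  atom 12: C, bond orders sum to 4 (valence 4) → 0 H
  atom 13: O, bond orders sum to 2 (valence 2) → 0 H
  atom 14: O, bond orders sum to 2 (valence 2) → 0 H
  atom 15: C, bond orders sum to 1 (valence 4) → 3 H
Totals → C:10, H:9, I:1, O:4.

C10H9IO4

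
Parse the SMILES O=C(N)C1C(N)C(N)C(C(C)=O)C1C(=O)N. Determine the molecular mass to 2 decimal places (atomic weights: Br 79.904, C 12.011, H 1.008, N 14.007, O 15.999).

228.25 g/mol

First, the molecular formula is C9H16N4O3 (counting implicit H from valence).
  C: 9 × 12.011 = 108.099
  H: 16 × 1.008 = 16.128
  N: 4 × 14.007 = 56.028
  O: 3 × 15.999 = 47.997
Sum: 9×12.011 + 16×1.008 + 4×14.007 + 3×15.999 = 228.252 → 228.25 g/mol.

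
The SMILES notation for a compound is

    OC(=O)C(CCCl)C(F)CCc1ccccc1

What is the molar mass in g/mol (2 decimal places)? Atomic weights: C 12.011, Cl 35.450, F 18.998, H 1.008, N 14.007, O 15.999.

First, the molecular formula is C13H16ClFO2 (counting implicit H from valence).
  C: 13 × 12.011 = 156.143
  Cl: 1 × 35.450 = 35.450
  F: 1 × 18.998 = 18.998
  H: 16 × 1.008 = 16.128
  O: 2 × 15.999 = 31.998
Sum: 13×12.011 + 1×35.450 + 1×18.998 + 16×1.008 + 2×15.999 = 258.717 → 258.72 g/mol.

258.72 g/mol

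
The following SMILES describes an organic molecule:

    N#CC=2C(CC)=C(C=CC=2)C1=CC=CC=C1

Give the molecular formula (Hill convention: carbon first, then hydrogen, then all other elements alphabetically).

C15H13N

Walk through each heavy atom and fill implicit hydrogens from standard valence (C 4, N 3, O 2, S 2, halogen 1):
  atom 1: N, bond orders sum to 3 (valence 3) → 0 H
  atom 2: C, bond orders sum to 4 (valence 4) → 0 H
  atom 3: C, bond orders sum to 4 (valence 4) → 0 H
  atom 4: C, bond orders sum to 4 (valence 4) → 0 H
  atom 5: C, bond orders sum to 2 (valence 4) → 2 H
  atom 6: C, bond orders sum to 1 (valence 4) → 3 H
  atom 7: C, bond orders sum to 4 (valence 4) → 0 H
  atom 8: C, bond orders sum to 3 (valence 4) → 1 H
  atom 9: C, bond orders sum to 3 (valence 4) → 1 H
  atom 10: C, bond orders sum to 3 (valence 4) → 1 H
  atom 11: C, bond orders sum to 4 (valence 4) → 0 H
  atom 12: C, bond orders sum to 3 (valence 4) → 1 H
  atom 13: C, bond orders sum to 3 (valence 4) → 1 H
  atom 14: C, bond orders sum to 3 (valence 4) → 1 H
  atom 15: C, bond orders sum to 3 (valence 4) → 1 H
  atom 16: C, bond orders sum to 3 (valence 4) → 1 H
Totals → C:15, H:13, N:1.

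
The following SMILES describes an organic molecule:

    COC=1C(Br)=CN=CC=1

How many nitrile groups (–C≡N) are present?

0

Scan the SMILES for the nitrile motif — none present.
Groups that are present: 1 ether.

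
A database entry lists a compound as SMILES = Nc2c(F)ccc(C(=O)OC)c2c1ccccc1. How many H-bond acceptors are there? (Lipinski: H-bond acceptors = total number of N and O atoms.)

3

N atoms: 1; O atoms: 2.
Lipinski HBA = 1 + 2 = 3.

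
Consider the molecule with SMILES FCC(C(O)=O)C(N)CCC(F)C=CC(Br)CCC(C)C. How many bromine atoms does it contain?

1

Scan the SMILES for Br atoms (remember two-letter symbols like Cl and Br are single atoms).
Bromine count: 1.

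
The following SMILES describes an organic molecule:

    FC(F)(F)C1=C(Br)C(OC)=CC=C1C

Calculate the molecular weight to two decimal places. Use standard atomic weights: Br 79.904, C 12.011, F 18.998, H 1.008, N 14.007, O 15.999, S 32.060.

First, the molecular formula is C9H8BrF3O (counting implicit H from valence).
  Br: 1 × 79.904 = 79.904
  C: 9 × 12.011 = 108.099
  F: 3 × 18.998 = 56.994
  H: 8 × 1.008 = 8.064
  O: 1 × 15.999 = 15.999
Sum: 1×79.904 + 9×12.011 + 3×18.998 + 8×1.008 + 1×15.999 = 269.060 → 269.06 g/mol.

269.06 g/mol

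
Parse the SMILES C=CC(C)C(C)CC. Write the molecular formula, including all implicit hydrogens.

Walk through each heavy atom and fill implicit hydrogens from standard valence (C 4, N 3, O 2, S 2, halogen 1):
  atom 1: C, bond orders sum to 2 (valence 4) → 2 H
  atom 2: C, bond orders sum to 3 (valence 4) → 1 H
  atom 3: C, bond orders sum to 3 (valence 4) → 1 H
  atom 4: C, bond orders sum to 1 (valence 4) → 3 H
  atom 5: C, bond orders sum to 3 (valence 4) → 1 H
  atom 6: C, bond orders sum to 1 (valence 4) → 3 H
  atom 7: C, bond orders sum to 2 (valence 4) → 2 H
  atom 8: C, bond orders sum to 1 (valence 4) → 3 H
Totals → C:8, H:16.
In Hill order: C8H16.

C8H16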